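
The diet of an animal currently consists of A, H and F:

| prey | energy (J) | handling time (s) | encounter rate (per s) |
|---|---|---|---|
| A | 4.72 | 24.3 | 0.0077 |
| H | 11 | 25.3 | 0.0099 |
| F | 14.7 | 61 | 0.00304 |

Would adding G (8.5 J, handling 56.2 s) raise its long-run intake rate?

Yes

Intake rate on the current diet: R = (0.0077×4.72 + 0.0099×11 + 0.00304×14.7) / (1 + 0.0077×24.3 + 0.0099×25.3 + 0.00304×61) = 0.1899/1.623 = 0.117 J/s.
Profitability of G: 8.5/56.2 = 0.1512 J/s.
0.1512 > 0.117, so adding G raises the average — include it.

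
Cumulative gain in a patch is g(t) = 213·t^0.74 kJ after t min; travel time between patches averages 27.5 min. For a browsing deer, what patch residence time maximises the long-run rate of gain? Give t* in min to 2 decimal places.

78.27 min

By the marginal value theorem, leave when the instantaneous gain rate g'(t) equals the habitat-wide average g(t)/(T + t).
g'(t) = 0.74·213·t^-0.26. Setting 0.74·213·t^-0.26 = 213·t^0.74/(27.5+t) gives 0.74(27.5+t) = t, so 0.26·t = 0.74×27.5.
t* = 0.74×27.5/0.26 = 78.27 min.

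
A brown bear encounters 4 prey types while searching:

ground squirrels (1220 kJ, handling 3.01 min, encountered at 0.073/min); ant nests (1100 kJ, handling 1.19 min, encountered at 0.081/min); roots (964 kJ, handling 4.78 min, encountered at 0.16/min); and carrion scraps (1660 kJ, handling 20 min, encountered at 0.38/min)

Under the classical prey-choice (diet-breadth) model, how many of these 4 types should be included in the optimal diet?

3

Profitabilities (E/h, kJ/min): ant nests 924, ground squirrels 405, roots 202, carrion scraps 83. Add prey in this order while the next type's profitability exceeds the intake rate on those already taken.
Rate on top 1: 81.27. ground squirrels: 405 > 81.27 → include.
Rate on top 2: 135.4. roots: 202 > 135.4 → include.
Rate on top 3: 159.7. carrion scraps: 83 < 159.7 → exclude; stop.
Optimal diet: ant nests, ground squirrels, roots — 3 of 4 types.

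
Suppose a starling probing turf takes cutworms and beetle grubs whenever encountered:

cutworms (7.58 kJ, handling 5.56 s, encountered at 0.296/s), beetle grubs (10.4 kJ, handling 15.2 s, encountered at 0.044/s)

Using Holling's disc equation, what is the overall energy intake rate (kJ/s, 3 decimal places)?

Energy encountered per unit search time: 0.296×7.58 + 0.044×10.4 = 2.701 kJ/s.
Handling time per unit search time: 0.296×5.56 + 0.044×15.2 = 2.315.
Rate = 2.701/(1 + 2.315) = 0.815 kJ/s.

0.815 kJ/s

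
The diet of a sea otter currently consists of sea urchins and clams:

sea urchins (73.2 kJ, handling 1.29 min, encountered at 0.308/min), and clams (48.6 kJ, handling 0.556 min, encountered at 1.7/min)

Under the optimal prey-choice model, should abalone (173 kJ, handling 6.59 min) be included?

No

On sea urchins and clams alone, R = ΣλE/(1+Σλh) = 105.2/2.343 = 44.89 kJ/min.
abalone: E/h = 173/6.59 = 26.25 kJ/min.
Since 26.25 < R, time spent handling abalone is better spent searching.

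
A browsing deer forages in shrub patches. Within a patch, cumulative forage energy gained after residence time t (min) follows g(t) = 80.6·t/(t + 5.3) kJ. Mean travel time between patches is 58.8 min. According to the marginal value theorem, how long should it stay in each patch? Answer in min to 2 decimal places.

17.65 min

Maximise g(t)/(T+t): set derivative to zero → g'(t)(T+t) = g(t).
g'(t) = 80.6·5.3/(t + 5.3)². Setting 80.6·5.3/(t+5.3)² = 80.6t/[(t+5.3)(58.8+t)] gives 5.3(58.8+t) = t(t+5.3), so t² = 5.3×58.8 = 311.6.
t* = √311.6 = 17.65 min.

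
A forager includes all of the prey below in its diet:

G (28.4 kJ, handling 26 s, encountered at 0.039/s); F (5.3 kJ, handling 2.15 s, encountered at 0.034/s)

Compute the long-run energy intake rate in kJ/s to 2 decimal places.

R = Σλ_iE_i / (1 + Σλ_ih_i)
Numerator: 0.039×28.4 + 0.034×5.3 = 1.288
Denominator: 1 + 0.039×26 + 0.034×2.15 = 2.087
R = 1.288/2.087 = 0.617 kJ/s

0.62 kJ/s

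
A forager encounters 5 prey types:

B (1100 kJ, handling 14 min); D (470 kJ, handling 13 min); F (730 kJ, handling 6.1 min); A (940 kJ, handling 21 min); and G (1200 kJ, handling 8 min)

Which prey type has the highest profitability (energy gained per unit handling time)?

G

Profitability E/h (kJ/min): B = 1100/14 = 78.6, D = 470/13 = 36.2, F = 730/6.1 = 120, A = 940/21 = 44.8, G = 1200/8 = 150.
Ranked: G > F > B > A > D.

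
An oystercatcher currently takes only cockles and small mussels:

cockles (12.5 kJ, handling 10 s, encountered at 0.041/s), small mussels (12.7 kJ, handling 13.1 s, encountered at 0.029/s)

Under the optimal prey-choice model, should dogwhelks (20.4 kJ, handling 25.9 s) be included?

Intake rate on the current diet: R = (0.041×12.5 + 0.029×12.7) / (1 + 0.041×10 + 0.029×13.1) = 0.8808/1.79 = 0.4921 kJ/s.
dogwhelks: E/h = 20.4/25.9 = 0.7876 kJ/s.
0.7876 > 0.4921, so adding dogwhelks raises the average — include it.

Yes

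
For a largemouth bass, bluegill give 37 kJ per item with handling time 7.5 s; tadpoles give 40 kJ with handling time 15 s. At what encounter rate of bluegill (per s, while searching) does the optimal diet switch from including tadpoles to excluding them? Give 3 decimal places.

The zero-one rule: include tadpoles iff E₂/h₂ > λE₁/(1+λh₁). Equality gives the switch point.
λE₁h₂ = E₂ + λE₂h₁ ⇒ λ = E₂/(E₁h₂ − E₂h₁) = 40/(555 − 300) = 0.1569 per s.

0.157 per s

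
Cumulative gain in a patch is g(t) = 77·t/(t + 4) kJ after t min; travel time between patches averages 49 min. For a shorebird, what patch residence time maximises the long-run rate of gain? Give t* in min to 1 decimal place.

14.0 min

By the marginal value theorem, leave when the instantaneous gain rate g'(t) equals the habitat-wide average g(t)/(T + t).
g'(t) = 77·4/(t + 4)². Setting 77·4/(t+4)² = 77t/[(t+4)(49+t)] gives 4(49+t) = t(t+4), so t² = 4×49 = 196.
t* = √196 = 14 min.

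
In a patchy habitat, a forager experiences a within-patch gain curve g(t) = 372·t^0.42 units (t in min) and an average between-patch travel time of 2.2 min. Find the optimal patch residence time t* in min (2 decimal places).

Optimal t* satisfies g'(t*) = g(t*)/(T + t*).
g'(t) = 0.42·372·t^-0.58. Setting 0.42·372·t^-0.58 = 372·t^0.42/(2.2+t) gives 0.42(2.2+t) = t, so 0.58·t = 0.42×2.2.
t* = 0.42×2.2/0.58 = 1.593 min.

1.59 min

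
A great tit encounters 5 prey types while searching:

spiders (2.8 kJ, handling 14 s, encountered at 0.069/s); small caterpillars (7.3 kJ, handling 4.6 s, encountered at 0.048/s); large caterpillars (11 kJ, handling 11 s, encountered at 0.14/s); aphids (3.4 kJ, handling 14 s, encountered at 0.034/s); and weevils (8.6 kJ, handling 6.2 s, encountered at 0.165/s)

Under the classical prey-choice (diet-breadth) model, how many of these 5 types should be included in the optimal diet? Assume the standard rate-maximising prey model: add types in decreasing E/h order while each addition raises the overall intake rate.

3

E/h in descending order: small caterpillars 1.59, weevils 1.39, large caterpillars 1, aphids 0.243, spiders 0.2 kJ/s. The optimal diet is the largest prefix of this list for which every included type satisfies E_i/h_i > R on the types above it.
Rate on top 1: 0.287. weevils: 1.39 > 0.287 → include.
Rate on top 2: 0.7886. large caterpillars: 1 > 0.7886 → include.
Rate on top 3: 0.8746. aphids: 0.243 < 0.8746 → exclude; stop.
Optimal diet: small caterpillars, weevils, large caterpillars — 3 of 5 types.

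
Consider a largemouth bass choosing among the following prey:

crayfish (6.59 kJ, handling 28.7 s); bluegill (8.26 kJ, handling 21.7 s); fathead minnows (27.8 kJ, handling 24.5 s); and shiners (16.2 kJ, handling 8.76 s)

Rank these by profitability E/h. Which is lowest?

In descending order of E/h:
shiners: 16.2/8.76 = 1.85 kJ/s
fathead minnows: 27.8/24.5 = 1.13 kJ/s
bluegill: 8.26/21.7 = 0.381 kJ/s
crayfish: 6.59/28.7 = 0.23 kJ/s

crayfish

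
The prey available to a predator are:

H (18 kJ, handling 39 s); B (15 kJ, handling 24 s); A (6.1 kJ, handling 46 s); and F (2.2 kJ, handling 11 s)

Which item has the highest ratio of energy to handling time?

In descending order of E/h:
B: 15/24 = 0.625 kJ/s
H: 18/39 = 0.462 kJ/s
F: 2.2/11 = 0.2 kJ/s
A: 6.1/46 = 0.133 kJ/s

B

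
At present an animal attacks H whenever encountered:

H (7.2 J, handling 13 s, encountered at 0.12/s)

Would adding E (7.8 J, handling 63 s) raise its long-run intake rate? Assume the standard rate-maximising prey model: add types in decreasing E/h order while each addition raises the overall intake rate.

Current rate: (0.12×7.2)/(1 + 0.12×13) = 0.3375 J/s.
Profitability of E: 7.8/63 = 0.1238 J/s.
Since 0.1238 < R, time spent handling E is better spent searching.

No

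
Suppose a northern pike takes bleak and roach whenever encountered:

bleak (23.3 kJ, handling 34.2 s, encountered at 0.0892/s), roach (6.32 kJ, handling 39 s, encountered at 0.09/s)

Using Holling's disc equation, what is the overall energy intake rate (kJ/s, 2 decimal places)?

0.35 kJ/s

R = (0.0892×23.3 + 0.09×6.32) / (1 + 0.0892×34.2 + 0.09×39) = 2.647/7.561 = 0.3501 kJ/s.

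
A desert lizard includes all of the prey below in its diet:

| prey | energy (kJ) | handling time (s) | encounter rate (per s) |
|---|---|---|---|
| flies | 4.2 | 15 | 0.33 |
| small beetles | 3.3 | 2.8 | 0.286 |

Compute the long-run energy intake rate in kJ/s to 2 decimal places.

R = (0.33×4.2 + 0.286×3.3) / (1 + 0.33×15 + 0.286×2.8) = 2.33/6.751 = 0.3451 kJ/s.

0.35 kJ/s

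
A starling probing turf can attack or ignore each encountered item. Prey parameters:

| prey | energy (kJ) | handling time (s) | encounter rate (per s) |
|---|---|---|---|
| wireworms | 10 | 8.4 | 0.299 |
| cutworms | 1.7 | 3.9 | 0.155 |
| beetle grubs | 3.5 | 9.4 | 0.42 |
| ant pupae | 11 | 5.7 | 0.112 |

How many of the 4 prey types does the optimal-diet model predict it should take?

2

Rank by E/h (kJ/s): ant pupae 1.93, wireworms 1.19, cutworms 0.436, beetle grubs 0.372. Include each in turn until the next type's E/h falls below the running intake rate.
Rate on top 1: 0.752. wireworms: 1.19 > 0.752 → include.
Rate on top 2: 1.017. cutworms: 0.436 < 1.017 → exclude; stop.
Optimal diet: ant pupae, wireworms — 2 of 4 types.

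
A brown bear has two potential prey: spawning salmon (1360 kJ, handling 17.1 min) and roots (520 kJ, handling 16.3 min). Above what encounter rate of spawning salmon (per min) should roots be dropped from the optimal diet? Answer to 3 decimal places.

At the threshold, the rate on spawning salmon alone equals the profitability of roots: λ·1360/(1 + λ·17.1) = 520/16.3 = 31.9.
Rearranging, λ(1360 − 31.9×17.1) = 31.9, so λ = 31.9/814.5 = 0.03917 per min.

0.039 per min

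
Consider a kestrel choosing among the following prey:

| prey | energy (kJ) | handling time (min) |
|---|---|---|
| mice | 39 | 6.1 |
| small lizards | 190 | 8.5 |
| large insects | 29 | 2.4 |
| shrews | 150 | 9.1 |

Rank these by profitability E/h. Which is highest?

small lizards

In descending order of E/h:
small lizards: 190/8.5 = 22.4 kJ/min
shrews: 150/9.1 = 16.5 kJ/min
large insects: 29/2.4 = 12.1 kJ/min
mice: 39/6.1 = 6.39 kJ/min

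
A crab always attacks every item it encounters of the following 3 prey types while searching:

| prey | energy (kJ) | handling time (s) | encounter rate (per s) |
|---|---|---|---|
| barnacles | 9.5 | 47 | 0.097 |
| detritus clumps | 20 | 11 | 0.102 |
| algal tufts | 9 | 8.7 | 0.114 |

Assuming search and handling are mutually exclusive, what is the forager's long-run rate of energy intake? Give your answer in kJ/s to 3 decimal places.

0.520 kJ/s

R = Σλ_iE_i / (1 + Σλ_ih_i)
Numerator: 0.097×9.5 + 0.102×20 + 0.114×9 = 3.987
Denominator: 1 + 0.097×47 + 0.102×11 + 0.114×8.7 = 7.673
R = 3.987/7.673 = 0.5197 kJ/s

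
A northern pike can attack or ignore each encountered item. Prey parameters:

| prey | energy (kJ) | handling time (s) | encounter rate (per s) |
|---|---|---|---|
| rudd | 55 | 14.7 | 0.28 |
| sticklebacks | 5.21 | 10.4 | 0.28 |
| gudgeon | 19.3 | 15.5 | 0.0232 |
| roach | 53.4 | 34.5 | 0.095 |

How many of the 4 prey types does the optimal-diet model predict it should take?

1

Profitabilities (E/h, kJ/s): rudd 3.74, roach 1.55, gudgeon 1.25, sticklebacks 0.501. Add prey in this order while the next type's profitability exceeds the intake rate on those already taken.
Rate on top 1: 3.01. roach: 1.55 < 3.01 → exclude; stop.
Optimal diet: rudd — 1 of 4 types.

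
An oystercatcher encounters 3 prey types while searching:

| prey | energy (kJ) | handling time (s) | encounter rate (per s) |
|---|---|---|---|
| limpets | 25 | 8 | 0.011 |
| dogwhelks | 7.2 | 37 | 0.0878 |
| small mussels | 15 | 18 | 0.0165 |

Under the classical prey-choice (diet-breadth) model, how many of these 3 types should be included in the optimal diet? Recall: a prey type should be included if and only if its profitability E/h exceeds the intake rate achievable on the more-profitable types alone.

2

E/h in descending order: limpets 3.12, small mussels 0.833, dogwhelks 0.195 kJ/s. The optimal diet is the largest prefix of this list for which every included type satisfies E_i/h_i > R on the types above it.
Rate on top 1: 0.2528. small mussels: 0.833 > 0.2528 → include.
Rate on top 2: 0.3773. dogwhelks: 0.195 < 0.3773 → exclude; stop.
Optimal diet: limpets, small mussels — 2 of 3 types.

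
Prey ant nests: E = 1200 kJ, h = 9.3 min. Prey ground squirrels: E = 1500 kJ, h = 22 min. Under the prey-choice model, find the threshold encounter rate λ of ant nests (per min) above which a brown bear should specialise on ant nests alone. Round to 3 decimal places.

At the threshold, the rate on ant nests alone equals the profitability of ground squirrels: λ·1200/(1 + λ·9.3) = 1500/22 = 68.18.
Rearranging, λ(1200 − 68.18×9.3) = 68.18, so λ = 68.18/565.9 = 0.1205 per min.

0.120 per min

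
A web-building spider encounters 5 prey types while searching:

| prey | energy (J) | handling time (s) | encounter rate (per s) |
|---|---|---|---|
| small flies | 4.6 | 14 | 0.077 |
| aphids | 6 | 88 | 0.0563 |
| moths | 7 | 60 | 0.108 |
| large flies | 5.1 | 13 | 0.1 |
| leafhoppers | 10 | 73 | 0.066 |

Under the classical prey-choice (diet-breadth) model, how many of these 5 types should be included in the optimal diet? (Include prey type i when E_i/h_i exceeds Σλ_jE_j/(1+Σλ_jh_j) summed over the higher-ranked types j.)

2

Profitabilities (E/h, J/s): large flies 0.392, small flies 0.329, leafhoppers 0.137, moths 0.117, aphids 0.0682. Add prey in this order while the next type's profitability exceeds the intake rate on those already taken.
Rate on top 1: 0.2217. small flies: 0.329 > 0.2217 → include.
Rate on top 2: 0.2558. leafhoppers: 0.137 < 0.2558 → exclude; stop.
Optimal diet: large flies, small flies — 2 of 5 types.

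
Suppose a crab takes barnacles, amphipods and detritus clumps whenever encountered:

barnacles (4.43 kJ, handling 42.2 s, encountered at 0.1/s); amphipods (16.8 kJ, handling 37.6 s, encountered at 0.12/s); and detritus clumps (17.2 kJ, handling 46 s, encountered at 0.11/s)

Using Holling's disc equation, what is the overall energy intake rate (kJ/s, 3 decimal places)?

0.294 kJ/s

R = Σλ_iE_i / (1 + Σλ_ih_i)
Numerator: 0.1×4.43 + 0.12×16.8 + 0.11×17.2 = 4.351
Denominator: 1 + 0.1×42.2 + 0.12×37.6 + 0.11×46 = 14.79
R = 4.351/14.79 = 0.2941 kJ/s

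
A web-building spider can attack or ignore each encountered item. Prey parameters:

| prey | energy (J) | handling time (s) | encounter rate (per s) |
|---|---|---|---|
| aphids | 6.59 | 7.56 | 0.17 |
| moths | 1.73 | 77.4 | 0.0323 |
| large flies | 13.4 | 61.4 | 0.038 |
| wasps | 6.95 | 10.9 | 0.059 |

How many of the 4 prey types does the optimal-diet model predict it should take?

Rank by E/h (J/s): aphids 0.872, wasps 0.638, large flies 0.218, moths 0.0224. Include each in turn until the next type's E/h falls below the running intake rate.
Rate on top 1: 0.4902. wasps: 0.638 > 0.4902 → include.
Rate on top 2: 0.5226. large flies: 0.218 < 0.5226 → exclude; stop.
Optimal diet: aphids, wasps — 2 of 4 types.

2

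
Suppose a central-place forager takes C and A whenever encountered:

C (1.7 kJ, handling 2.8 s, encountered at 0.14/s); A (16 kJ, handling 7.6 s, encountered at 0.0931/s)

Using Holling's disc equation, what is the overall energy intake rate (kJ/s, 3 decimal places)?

R = Σλ_iE_i / (1 + Σλ_ih_i)
Numerator: 0.14×1.7 + 0.0931×16 = 1.728
Denominator: 1 + 0.14×2.8 + 0.0931×7.6 = 2.1
R = 1.728/2.1 = 0.8228 kJ/s

0.823 kJ/s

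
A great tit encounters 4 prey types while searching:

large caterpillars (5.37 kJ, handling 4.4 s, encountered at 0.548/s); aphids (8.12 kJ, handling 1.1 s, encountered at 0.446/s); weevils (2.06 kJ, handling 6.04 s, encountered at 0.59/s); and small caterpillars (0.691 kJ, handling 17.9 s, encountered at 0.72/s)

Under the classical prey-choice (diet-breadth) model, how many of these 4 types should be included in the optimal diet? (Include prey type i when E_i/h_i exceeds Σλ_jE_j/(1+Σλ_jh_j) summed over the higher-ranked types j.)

1

Profitabilities (E/h, kJ/s): aphids 7.38, large caterpillars 1.22, weevils 0.341, small caterpillars 0.0386. Add prey in this order while the next type's profitability exceeds the intake rate on those already taken.
Rate on top 1: 2.43. large caterpillars: 1.22 < 2.43 → exclude; stop.
Optimal diet: aphids — 1 of 4 types.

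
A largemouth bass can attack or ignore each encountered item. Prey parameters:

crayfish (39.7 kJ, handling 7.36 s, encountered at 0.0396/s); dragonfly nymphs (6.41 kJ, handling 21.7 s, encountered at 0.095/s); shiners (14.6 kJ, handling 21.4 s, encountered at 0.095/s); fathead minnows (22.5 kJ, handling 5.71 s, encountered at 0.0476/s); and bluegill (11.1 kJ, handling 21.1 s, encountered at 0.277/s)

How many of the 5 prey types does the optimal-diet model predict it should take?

2

E/h in descending order: crayfish 5.39, fathead minnows 3.94, shiners 0.682, bluegill 0.526, dragonfly nymphs 0.295 kJ/s. The optimal diet is the largest prefix of this list for which every included type satisfies E_i/h_i > R on the types above it.
Rate on top 1: 1.217. fathead minnows: 3.94 > 1.217 → include.
Rate on top 2: 1.691. shiners: 0.682 < 1.691 → exclude; stop.
Optimal diet: crayfish, fathead minnows — 2 of 5 types.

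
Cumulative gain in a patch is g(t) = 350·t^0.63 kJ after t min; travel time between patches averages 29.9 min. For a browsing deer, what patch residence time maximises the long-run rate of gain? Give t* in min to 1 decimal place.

By the marginal value theorem, leave when the instantaneous gain rate g'(t) equals the habitat-wide average g(t)/(T + t).
g'(t) = 0.63·350·t^-0.37. Setting 0.63·350·t^-0.37 = 350·t^0.63/(29.9+t) gives 0.63(29.9+t) = t, so 0.37·t = 0.63×29.9.
t* = 0.63×29.9/0.37 = 50.91 min.

50.9 min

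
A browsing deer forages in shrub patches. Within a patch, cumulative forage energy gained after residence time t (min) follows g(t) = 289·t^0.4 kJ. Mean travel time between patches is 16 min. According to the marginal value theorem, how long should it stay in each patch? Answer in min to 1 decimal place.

By the marginal value theorem, leave when the instantaneous gain rate g'(t) equals the habitat-wide average g(t)/(T + t).
g'(t) = 0.4·289·t^-0.6. Setting 0.4·289·t^-0.6 = 289·t^0.4/(16+t) gives 0.4(16+t) = t, so 0.60·t = 0.4×16.
t* = 0.4×16/0.60 = 10.67 min.

10.7 min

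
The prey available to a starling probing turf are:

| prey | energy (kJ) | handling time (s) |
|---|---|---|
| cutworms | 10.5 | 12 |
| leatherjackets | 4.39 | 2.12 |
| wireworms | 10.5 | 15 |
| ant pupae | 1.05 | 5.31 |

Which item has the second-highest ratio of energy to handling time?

Profitability E/h (kJ/s): cutworms = 10.5/12 = 0.875, leatherjackets = 4.39/2.12 = 2.07, wireworms = 10.5/15 = 0.7, ant pupae = 1.05/5.31 = 0.198.
Ranked: leatherjackets > cutworms > wireworms > ant pupae.

cutworms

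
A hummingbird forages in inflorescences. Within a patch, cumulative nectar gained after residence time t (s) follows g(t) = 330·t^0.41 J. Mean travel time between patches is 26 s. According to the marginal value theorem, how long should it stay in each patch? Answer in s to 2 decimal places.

18.07 s

Maximise g(t)/(T+t): set derivative to zero → g'(t)(T+t) = g(t).
g'(t) = 0.41·330·t^-0.59. Setting 0.41·330·t^-0.59 = 330·t^0.41/(26+t) gives 0.41(26+t) = t, so 0.59·t = 0.41×26.
t* = 0.41×26/0.59 = 18.07 s.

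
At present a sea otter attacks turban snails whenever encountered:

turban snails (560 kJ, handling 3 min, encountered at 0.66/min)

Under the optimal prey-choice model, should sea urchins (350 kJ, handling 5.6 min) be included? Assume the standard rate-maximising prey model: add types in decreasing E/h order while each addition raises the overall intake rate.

No

Current rate: (0.66×560)/(1 + 0.66×3) = 124 kJ/min.
sea urchins: E/h = 350/5.6 = 62.5 kJ/min.
Since 62.5 < R, time spent handling sea urchins is better spent searching.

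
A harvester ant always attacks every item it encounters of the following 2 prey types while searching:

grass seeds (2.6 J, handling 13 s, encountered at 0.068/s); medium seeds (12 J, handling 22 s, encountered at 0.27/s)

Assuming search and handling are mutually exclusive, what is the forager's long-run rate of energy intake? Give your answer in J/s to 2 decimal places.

Energy encountered per unit search time: 0.068×2.6 + 0.27×12 = 3.417 J/s.
Handling time per unit search time: 0.068×13 + 0.27×22 = 6.824.
Rate = 3.417/(1 + 6.824) = 0.4367 J/s.

0.44 J/s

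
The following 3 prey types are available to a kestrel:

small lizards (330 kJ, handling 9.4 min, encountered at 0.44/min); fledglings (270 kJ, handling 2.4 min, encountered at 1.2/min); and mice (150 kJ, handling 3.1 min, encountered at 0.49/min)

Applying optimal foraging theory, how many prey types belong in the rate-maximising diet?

Rank by E/h (kJ/min): fledglings 112, mice 48.4, small lizards 35.1. Include each in turn until the next type's E/h falls below the running intake rate.
Rate on top 1: 83.51. mice: 48.4 < 83.51 → exclude; stop.
Optimal diet: fledglings — 1 of 3 types.

1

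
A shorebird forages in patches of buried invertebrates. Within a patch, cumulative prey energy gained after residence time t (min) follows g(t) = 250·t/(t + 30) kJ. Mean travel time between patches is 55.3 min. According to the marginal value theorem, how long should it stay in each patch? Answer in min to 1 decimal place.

Maximise g(t)/(T+t): set derivative to zero → g'(t)(T+t) = g(t).
g'(t) = 250·30/(t + 30)². Setting 250·30/(t+30)² = 250t/[(t+30)(55.3+t)] gives 30(55.3+t) = t(t+30), so t² = 30×55.3 = 1659.
t* = √1659 = 40.73 min.

40.7 min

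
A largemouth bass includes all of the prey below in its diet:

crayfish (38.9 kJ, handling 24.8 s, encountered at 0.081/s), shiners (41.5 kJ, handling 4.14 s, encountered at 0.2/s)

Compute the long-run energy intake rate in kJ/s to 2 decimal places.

2.98 kJ/s

R = (0.081×38.9 + 0.2×41.5) / (1 + 0.081×24.8 + 0.2×4.14) = 11.45/3.837 = 2.984 kJ/s.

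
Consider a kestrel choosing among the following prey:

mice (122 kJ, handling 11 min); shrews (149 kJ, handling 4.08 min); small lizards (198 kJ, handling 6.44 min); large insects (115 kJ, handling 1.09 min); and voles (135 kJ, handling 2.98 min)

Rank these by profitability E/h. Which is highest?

large insects

In descending order of E/h:
large insects: 115/1.09 = 106 kJ/min
voles: 135/2.98 = 45.3 kJ/min
shrews: 149/4.08 = 36.5 kJ/min
small lizards: 198/6.44 = 30.7 kJ/min
mice: 122/11 = 11.1 kJ/min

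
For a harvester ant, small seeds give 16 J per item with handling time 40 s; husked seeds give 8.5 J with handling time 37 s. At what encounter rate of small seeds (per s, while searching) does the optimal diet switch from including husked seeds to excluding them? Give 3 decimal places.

0.034 per s

At the threshold, the rate on small seeds alone equals the profitability of husked seeds: λ·16/(1 + λ·40) = 8.5/37 = 0.2297.
Rearranging, λ(16 − 0.2297×40) = 0.2297, so λ = 0.2297/6.811 = 0.03373 per s.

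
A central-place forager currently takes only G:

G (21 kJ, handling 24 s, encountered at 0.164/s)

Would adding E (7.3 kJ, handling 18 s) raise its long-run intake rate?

Intake rate on the current diet: R = (0.164×21) / (1 + 0.164×24) = 3.444/4.936 = 0.6977 kJ/s.
Profitability of E: 7.3/18 = 0.4056 kJ/s.
0.4056 < 0.6977, so adding E would lower the average — exclude it.

No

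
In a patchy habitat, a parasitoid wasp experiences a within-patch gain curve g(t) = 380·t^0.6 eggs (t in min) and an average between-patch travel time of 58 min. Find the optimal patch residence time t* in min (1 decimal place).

By the marginal value theorem, leave when the instantaneous gain rate g'(t) equals the habitat-wide average g(t)/(T + t).
g'(t) = 0.6·380·t^-0.4. Setting 0.6·380·t^-0.4 = 380·t^0.6/(58+t) gives 0.6(58+t) = t, so 0.40·t = 0.6×58.
t* = 0.6×58/0.40 = 87 min.

87.0 min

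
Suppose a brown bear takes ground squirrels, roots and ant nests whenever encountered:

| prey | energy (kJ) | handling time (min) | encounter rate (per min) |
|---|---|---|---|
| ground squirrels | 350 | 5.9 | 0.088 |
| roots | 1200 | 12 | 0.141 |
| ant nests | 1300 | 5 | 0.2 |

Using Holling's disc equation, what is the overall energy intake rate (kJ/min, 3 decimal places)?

109.233 kJ/min

Energy encountered per unit search time: 0.088×350 + 0.141×1200 + 0.2×1300 = 460 kJ/min.
Handling time per unit search time: 0.088×5.9 + 0.141×12 + 0.2×5 = 3.211.
Rate = 460/(1 + 3.211) = 109.2 kJ/min.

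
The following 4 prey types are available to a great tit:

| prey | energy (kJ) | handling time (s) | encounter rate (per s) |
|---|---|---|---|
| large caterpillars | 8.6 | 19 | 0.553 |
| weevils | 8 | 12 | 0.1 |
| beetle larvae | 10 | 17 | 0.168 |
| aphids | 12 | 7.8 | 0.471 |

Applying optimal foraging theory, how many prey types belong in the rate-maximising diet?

1

E/h in descending order: aphids 1.54, weevils 0.667, beetle larvae 0.588, large caterpillars 0.453 kJ/s. The optimal diet is the largest prefix of this list for which every included type satisfies E_i/h_i > R on the types above it.
Rate on top 1: 1.209. weevils: 0.667 < 1.209 → exclude; stop.
Optimal diet: aphids — 1 of 4 types.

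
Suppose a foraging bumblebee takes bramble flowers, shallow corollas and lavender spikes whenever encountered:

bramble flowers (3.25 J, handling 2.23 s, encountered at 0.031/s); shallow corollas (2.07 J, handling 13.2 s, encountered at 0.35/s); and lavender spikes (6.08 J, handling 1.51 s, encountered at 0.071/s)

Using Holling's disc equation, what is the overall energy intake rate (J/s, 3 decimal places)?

Energy encountered per unit search time: 0.031×3.25 + 0.35×2.07 + 0.071×6.08 = 1.257 J/s.
Handling time per unit search time: 0.031×2.23 + 0.35×13.2 + 0.071×1.51 = 4.796.
Rate = 1.257/(1 + 4.796) = 0.2168 J/s.

0.217 J/s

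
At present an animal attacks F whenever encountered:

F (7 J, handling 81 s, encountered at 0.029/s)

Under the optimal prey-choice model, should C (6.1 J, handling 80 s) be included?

Yes

On F alone, R = ΣλE/(1+Σλh) = 0.203/3.349 = 0.06062 J/s.
C: E/h = 6.1/80 = 0.07625 J/s.
Since 0.07625 > R, including C increases the long-run rate.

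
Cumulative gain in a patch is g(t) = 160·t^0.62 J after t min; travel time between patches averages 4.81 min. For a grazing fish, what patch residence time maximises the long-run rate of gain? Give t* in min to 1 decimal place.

7.8 min

Maximise g(t)/(T+t): set derivative to zero → g'(t)(T+t) = g(t).
g'(t) = 0.62·160·t^-0.38. Setting 0.62·160·t^-0.38 = 160·t^0.62/(4.81+t) gives 0.62(4.81+t) = t, so 0.38·t = 0.62×4.81.
t* = 0.62×4.81/0.38 = 7.848 min.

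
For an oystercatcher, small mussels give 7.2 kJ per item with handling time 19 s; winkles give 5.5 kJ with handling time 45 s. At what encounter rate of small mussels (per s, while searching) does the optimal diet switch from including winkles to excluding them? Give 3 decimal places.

The zero-one rule: include winkles iff E₂/h₂ > λE₁/(1+λh₁). Equality gives the switch point.
λE₁h₂ = E₂ + λE₂h₁ ⇒ λ = E₂/(E₁h₂ − E₂h₁) = 5.5/(324 − 104.5) = 0.02506 per s.

0.025 per s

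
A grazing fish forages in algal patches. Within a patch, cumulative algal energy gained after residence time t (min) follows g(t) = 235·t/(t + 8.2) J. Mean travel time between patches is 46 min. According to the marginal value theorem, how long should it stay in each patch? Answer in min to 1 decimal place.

Maximise g(t)/(T+t): set derivative to zero → g'(t)(T+t) = g(t).
g'(t) = 235·8.2/(t + 8.2)². Setting 235·8.2/(t+8.2)² = 235t/[(t+8.2)(46+t)] gives 8.2(46+t) = t(t+8.2), so t² = 8.2×46 = 377.2.
t* = √377.2 = 19.42 min.

19.4 min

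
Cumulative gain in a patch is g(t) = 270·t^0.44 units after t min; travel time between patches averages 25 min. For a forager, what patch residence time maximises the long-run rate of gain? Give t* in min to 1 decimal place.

19.6 min

Optimal t* satisfies g'(t*) = g(t*)/(T + t*).
g'(t) = 0.44·270·t^-0.56. Setting 0.44·270·t^-0.56 = 270·t^0.44/(25+t) gives 0.44(25+t) = t, so 0.56·t = 0.44×25.
t* = 0.44×25/0.56 = 19.64 min.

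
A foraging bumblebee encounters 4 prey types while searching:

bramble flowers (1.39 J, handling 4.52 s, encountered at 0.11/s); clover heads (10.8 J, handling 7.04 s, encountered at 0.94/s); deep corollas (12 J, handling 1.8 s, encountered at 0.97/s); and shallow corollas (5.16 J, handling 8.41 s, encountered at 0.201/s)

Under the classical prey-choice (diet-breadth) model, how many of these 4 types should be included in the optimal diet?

1

Rank by E/h (J/s): deep corollas 6.67, clover heads 1.53, shallow corollas 0.614, bramble flowers 0.308. Include each in turn until the next type's E/h falls below the running intake rate.
Rate on top 1: 4.239. clover heads: 1.53 < 4.239 → exclude; stop.
Optimal diet: deep corollas — 1 of 4 types.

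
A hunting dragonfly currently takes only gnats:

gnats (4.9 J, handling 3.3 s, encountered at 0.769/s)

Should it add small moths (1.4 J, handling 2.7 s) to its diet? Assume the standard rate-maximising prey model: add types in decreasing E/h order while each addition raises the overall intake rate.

Current rate: (0.769×4.9)/(1 + 0.769×3.3) = 1.065 J/s.
small moths: E/h = 1.4/2.7 = 0.5185 J/s.
0.5185 < 1.065, so adding small moths would lower the average — exclude it.

No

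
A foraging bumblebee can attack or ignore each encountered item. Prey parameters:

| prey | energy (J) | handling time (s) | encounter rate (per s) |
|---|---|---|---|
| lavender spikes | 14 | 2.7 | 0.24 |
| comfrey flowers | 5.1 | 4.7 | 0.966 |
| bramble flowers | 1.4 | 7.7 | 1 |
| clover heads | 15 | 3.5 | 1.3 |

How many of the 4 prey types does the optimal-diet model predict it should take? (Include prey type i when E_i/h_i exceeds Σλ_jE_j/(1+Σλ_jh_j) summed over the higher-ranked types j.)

Profitabilities (E/h, J/s): lavender spikes 5.19, clover heads 4.29, comfrey flowers 1.09, bramble flowers 0.182. Add prey in this order while the next type's profitability exceeds the intake rate on those already taken.
Rate on top 1: 2.039. clover heads: 4.29 > 2.039 → include.
Rate on top 2: 3.688. comfrey flowers: 1.09 < 3.688 → exclude; stop.
Optimal diet: lavender spikes, clover heads — 2 of 4 types.

2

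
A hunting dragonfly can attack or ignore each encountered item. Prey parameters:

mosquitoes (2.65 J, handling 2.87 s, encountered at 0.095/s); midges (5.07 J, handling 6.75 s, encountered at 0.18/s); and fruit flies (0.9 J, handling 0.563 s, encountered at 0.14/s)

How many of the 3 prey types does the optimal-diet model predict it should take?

Rank by E/h (J/s): fruit flies 1.6, mosquitoes 0.923, midges 0.751. Include each in turn until the next type's E/h falls below the running intake rate.
Rate on top 1: 0.1168. mosquitoes: 0.923 > 0.1168 → include.
Rate on top 2: 0.2795. midges: 0.751 > 0.2795 → include.
Optimal diet: fruit flies, mosquitoes, midges — 3 of 3 types.

3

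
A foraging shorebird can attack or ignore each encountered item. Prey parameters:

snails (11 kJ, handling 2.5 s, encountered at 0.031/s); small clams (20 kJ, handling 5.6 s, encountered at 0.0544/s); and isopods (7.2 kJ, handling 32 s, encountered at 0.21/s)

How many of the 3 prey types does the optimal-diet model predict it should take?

2

Rank by E/h (kJ/s): snails 4.4, small clams 3.57, isopods 0.225. Include each in turn until the next type's E/h falls below the running intake rate.
Rate on top 1: 0.3165. small clams: 3.57 > 0.3165 → include.
Rate on top 2: 1.034. isopods: 0.225 < 1.034 → exclude; stop.
Optimal diet: snails, small clams — 2 of 3 types.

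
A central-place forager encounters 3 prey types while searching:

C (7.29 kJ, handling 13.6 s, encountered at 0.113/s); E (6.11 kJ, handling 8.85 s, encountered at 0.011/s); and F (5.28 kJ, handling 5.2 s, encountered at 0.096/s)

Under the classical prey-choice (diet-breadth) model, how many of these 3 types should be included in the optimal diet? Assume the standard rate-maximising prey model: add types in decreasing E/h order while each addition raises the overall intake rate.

3

Rank by E/h (kJ/s): F 1.02, E 0.69, C 0.536. Include each in turn until the next type's E/h falls below the running intake rate.
Rate on top 1: 0.3381. E: 0.69 > 0.3381 → include.
Rate on top 2: 0.3596. C: 0.536 > 0.3596 → include.
Optimal diet: F, E, C — 3 of 3 types.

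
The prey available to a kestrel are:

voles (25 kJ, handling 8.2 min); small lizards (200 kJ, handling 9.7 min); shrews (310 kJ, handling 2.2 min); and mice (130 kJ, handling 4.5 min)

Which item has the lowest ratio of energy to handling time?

voles

Profitability E/h (kJ/min): voles = 25/8.2 = 3.05, small lizards = 200/9.7 = 20.6, shrews = 310/2.2 = 141, mice = 130/4.5 = 28.9.
Ranked: shrews > mice > small lizards > voles.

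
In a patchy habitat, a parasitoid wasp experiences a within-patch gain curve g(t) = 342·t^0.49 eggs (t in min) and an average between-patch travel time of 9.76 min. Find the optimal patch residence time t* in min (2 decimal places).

9.38 min

Optimal t* satisfies g'(t*) = g(t*)/(T + t*).
g'(t) = 0.49·342·t^-0.51. Setting 0.49·342·t^-0.51 = 342·t^0.49/(9.76+t) gives 0.49(9.76+t) = t, so 0.51·t = 0.49×9.76.
t* = 0.49×9.76/0.51 = 9.377 min.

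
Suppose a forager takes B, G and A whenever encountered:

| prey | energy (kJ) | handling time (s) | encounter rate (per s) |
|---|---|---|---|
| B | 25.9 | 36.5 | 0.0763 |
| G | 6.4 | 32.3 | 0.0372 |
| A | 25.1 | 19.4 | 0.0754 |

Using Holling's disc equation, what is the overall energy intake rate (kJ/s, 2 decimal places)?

Energy encountered per unit search time: 0.0763×25.9 + 0.0372×6.4 + 0.0754×25.1 = 4.107 kJ/s.
Handling time per unit search time: 0.0763×36.5 + 0.0372×32.3 + 0.0754×19.4 = 5.449.
Rate = 4.107/(1 + 5.449) = 0.6368 kJ/s.

0.64 kJ/s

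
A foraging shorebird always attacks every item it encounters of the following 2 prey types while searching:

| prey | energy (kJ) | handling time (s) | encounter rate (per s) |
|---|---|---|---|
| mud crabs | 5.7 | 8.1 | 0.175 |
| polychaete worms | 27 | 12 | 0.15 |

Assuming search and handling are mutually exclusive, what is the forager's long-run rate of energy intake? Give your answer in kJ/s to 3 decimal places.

R = (0.175×5.7 + 0.15×27) / (1 + 0.175×8.1 + 0.15×12) = 5.047/4.217 = 1.197 kJ/s.

1.197 kJ/s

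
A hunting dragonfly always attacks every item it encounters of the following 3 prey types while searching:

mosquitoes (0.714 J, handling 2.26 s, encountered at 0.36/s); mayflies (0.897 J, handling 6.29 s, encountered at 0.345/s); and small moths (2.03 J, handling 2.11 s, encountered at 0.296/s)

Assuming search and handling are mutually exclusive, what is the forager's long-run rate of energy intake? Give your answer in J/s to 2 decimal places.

R = Σλ_iE_i / (1 + Σλ_ih_i)
Numerator: 0.36×0.714 + 0.345×0.897 + 0.296×2.03 = 1.167
Denominator: 1 + 0.36×2.26 + 0.345×6.29 + 0.296×2.11 = 4.608
R = 1.167/4.608 = 0.2533 J/s

0.25 J/s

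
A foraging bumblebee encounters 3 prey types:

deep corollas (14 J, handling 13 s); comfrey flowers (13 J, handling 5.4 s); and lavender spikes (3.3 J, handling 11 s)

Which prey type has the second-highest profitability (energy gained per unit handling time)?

Profitability E/h (J/s): deep corollas = 14/13 = 1.08, comfrey flowers = 13/5.4 = 2.41, lavender spikes = 3.3/11 = 0.3.
Ranked: comfrey flowers > deep corollas > lavender spikes.

deep corollas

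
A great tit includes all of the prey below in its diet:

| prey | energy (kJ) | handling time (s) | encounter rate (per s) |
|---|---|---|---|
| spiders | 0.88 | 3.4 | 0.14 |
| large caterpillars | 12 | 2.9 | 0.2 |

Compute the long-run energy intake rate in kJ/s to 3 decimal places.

1.227 kJ/s

R = Σλ_iE_i / (1 + Σλ_ih_i)
Numerator: 0.14×0.88 + 0.2×12 = 2.523
Denominator: 1 + 0.14×3.4 + 0.2×2.9 = 2.056
R = 2.523/2.056 = 1.227 kJ/s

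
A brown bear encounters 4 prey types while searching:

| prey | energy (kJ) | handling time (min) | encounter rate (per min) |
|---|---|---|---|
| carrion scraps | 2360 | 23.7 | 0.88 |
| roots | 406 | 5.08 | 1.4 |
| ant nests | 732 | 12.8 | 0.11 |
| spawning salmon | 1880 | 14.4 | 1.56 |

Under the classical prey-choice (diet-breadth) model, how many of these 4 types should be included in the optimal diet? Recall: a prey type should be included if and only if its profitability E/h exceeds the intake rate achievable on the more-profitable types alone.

1

E/h in descending order: spawning salmon 131, carrion scraps 99.6, roots 79.9, ant nests 57.2 kJ/min. The optimal diet is the largest prefix of this list for which every included type satisfies E_i/h_i > R on the types above it.
Rate on top 1: 125. carrion scraps: 99.6 < 125 → exclude; stop.
Optimal diet: spawning salmon — 1 of 4 types.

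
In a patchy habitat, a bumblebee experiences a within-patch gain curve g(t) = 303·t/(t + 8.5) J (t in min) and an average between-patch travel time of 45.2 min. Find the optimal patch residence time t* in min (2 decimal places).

By the marginal value theorem, leave when the instantaneous gain rate g'(t) equals the habitat-wide average g(t)/(T + t).
g'(t) = 303·8.5/(t + 8.5)². Setting 303·8.5/(t+8.5)² = 303t/[(t+8.5)(45.2+t)] gives 8.5(45.2+t) = t(t+8.5), so t² = 8.5×45.2 = 384.2.
t* = √384.2 = 19.6 min.

19.60 min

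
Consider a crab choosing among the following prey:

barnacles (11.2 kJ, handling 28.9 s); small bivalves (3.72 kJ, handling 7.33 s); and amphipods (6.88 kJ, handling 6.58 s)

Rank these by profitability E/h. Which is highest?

amphipods

Profitability E/h (kJ/s): barnacles = 11.2/28.9 = 0.388, small bivalves = 3.72/7.33 = 0.508, amphipods = 6.88/6.58 = 1.05.
Ranked: amphipods > small bivalves > barnacles.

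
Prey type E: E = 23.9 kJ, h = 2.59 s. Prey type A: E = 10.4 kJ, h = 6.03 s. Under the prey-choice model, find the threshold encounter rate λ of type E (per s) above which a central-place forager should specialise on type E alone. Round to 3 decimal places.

At the threshold, the rate on type E alone equals the profitability of type A: λ·23.9/(1 + λ·2.59) = 10.4/6.03 = 1.725.
Rearranging, λ(23.9 − 1.725×2.59) = 1.725, so λ = 1.725/19.43 = 0.08875 per s.

0.089 per s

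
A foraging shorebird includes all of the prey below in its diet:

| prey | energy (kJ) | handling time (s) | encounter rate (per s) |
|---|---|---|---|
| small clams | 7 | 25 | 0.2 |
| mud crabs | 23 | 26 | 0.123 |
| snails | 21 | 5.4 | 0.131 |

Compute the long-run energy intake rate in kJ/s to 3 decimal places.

0.705 kJ/s

Energy encountered per unit search time: 0.2×7 + 0.123×23 + 0.131×21 = 6.98 kJ/s.
Handling time per unit search time: 0.2×25 + 0.123×26 + 0.131×5.4 = 8.905.
Rate = 6.98/(1 + 8.905) = 0.7047 kJ/s.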